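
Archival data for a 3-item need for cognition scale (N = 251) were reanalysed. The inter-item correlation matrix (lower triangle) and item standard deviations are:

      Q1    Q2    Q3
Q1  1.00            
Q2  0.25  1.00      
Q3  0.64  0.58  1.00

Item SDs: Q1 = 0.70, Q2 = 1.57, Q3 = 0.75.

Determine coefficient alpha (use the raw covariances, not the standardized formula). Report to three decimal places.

coefficient alpha = 0.636

Σσ²ᵢ = 0.70² + 1.57² + 0.75² = 3.5174
Covariances σ_ij = r_ij · s_i · s_j:
  σ(Q1,Q2) = 0.25 × 0.70 × 1.57 = 0.2747
  σ(Q1,Q3) = 0.64 × 0.70 × 0.75 = 0.3360
  σ(Q2,Q3) = 0.58 × 1.57 × 0.75 = 0.6829
σ²_T = Σσ²ᵢ + 2·Σσ_ij = 3.5174 + 2 × 1.2936 = 6.1046
α = (3/2)·(1 − 3.5174/6.1046) = 0.636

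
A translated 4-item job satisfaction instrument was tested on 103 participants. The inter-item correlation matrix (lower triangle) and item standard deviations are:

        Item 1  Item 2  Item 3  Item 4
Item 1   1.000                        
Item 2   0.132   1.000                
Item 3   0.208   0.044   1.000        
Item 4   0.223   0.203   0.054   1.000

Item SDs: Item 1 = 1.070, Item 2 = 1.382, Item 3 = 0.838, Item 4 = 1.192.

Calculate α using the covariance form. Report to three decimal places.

Σσ²ᵢ = 1.070² + 1.382² + 0.838² + 1.192² = 5.1779
Covariances σ_ij = r_ij · s_i · s_j:
  σ(Item 1,Item 2) = 0.132 × 1.070 × 1.382 = 0.1952
  σ(Item 1,Item 3) = 0.208 × 1.070 × 0.838 = 0.1865
  σ(Item 1,Item 4) = 0.223 × 1.070 × 1.192 = 0.2844
  σ(Item 2,Item 3) = 0.044 × 1.382 × 0.838 = 0.0510
  σ(Item 2,Item 4) = 0.203 × 1.382 × 1.192 = 0.3344
  σ(Item 3,Item 4) = 0.054 × 0.838 × 1.192 = 0.0539
σ²_T = Σσ²ᵢ + 2·Σσ_ij = 5.1779 + 2 × 1.1054 = 7.3887
α = (4/3)·(1 − 5.1779/7.3887) = 0.399

α = 0.399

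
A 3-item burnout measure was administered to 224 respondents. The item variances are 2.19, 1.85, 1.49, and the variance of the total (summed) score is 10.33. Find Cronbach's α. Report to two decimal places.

α = 0.70

Σσᵢ² = 2.19 + 1.85 + 1.49 = 5.53
α = (k/(k−1))·(1 − Σσᵢ²/Var(T)) = (3/2)·(1 − 5.53/10.33) = 0.70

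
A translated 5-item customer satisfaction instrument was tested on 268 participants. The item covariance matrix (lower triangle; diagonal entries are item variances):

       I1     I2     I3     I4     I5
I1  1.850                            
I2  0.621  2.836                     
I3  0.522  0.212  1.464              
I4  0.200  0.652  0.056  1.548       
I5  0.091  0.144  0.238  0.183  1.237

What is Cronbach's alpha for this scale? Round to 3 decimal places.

α = 0.494

Σσ²ᵢ = 1.850 + 2.836 + 1.464 + 1.548 + 1.237 = 8.935
Sum of off-diagonal covariances = 2.919
σ²_total = 8.935 + 2 × 2.919 = 14.773
α = (k/(k−1))·(1 − Σσ²ᵢ/σ²_total) = (5/4)·(1 − 8.935/14.773) = 0.494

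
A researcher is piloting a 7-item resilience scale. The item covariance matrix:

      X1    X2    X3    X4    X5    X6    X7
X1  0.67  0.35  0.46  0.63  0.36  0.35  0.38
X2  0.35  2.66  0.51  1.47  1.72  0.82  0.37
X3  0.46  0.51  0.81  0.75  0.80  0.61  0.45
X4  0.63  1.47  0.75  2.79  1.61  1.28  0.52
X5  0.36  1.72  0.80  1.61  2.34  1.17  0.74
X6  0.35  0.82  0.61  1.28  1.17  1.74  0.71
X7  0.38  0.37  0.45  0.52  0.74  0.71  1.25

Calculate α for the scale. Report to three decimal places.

α = 0.844

ΣVar(i) = 0.67 + 2.66 + 0.81 + 2.79 + 2.34 + 1.74 + 1.25 = 12.26
Sum of off-diagonal covariances = 16.06
Var(T) = 12.26 + 2 × 16.06 = 44.38
α = (k/(k−1))·(1 − ΣVar(i)/Var(T)) = (7/6)·(1 − 12.26/44.38) = 0.844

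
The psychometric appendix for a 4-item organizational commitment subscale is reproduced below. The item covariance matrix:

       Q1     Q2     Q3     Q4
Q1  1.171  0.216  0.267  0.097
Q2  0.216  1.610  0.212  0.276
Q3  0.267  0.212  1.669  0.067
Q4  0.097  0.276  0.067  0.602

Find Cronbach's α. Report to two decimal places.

ΣVar(i) = 1.171 + 1.610 + 1.669 + 0.602 = 5.052
Σ_{i<j} σ_ij = 1.135
total variance = 5.052 + 2 × 1.135 = 7.322
α = (k/(k−1))·(1 − ΣVar(i)/total variance) = (4/3)·(1 − 5.052/7.322) = 0.41

α = 0.41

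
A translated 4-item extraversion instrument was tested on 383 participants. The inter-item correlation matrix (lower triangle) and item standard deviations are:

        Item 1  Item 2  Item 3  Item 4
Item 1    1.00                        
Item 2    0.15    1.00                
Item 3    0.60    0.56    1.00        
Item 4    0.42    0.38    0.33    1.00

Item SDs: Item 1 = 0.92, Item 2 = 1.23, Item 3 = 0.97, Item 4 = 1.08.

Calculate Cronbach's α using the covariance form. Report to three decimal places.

α = 0.722

Σσ²ᵢ = 0.92² + 1.23² + 0.97² + 1.08² = 4.4666
Covariances σ_ij = r_ij · s_i · s_j:
  σ(Item 1,Item 2) = 0.15 × 0.92 × 1.23 = 0.1697
  σ(Item 1,Item 3) = 0.60 × 0.92 × 0.97 = 0.5354
  σ(Item 1,Item 4) = 0.42 × 0.92 × 1.08 = 0.4173
  σ(Item 2,Item 3) = 0.56 × 1.23 × 0.97 = 0.6681
  σ(Item 2,Item 4) = 0.38 × 1.23 × 1.08 = 0.5048
  σ(Item 3,Item 4) = 0.33 × 0.97 × 1.08 = 0.3457
σ²_T = Σσ²ᵢ + 2·Σσ_ij = 4.4666 + 2 × 2.6410 = 9.7486
α = (4/3)·(1 − 4.4666/9.7486) = 0.722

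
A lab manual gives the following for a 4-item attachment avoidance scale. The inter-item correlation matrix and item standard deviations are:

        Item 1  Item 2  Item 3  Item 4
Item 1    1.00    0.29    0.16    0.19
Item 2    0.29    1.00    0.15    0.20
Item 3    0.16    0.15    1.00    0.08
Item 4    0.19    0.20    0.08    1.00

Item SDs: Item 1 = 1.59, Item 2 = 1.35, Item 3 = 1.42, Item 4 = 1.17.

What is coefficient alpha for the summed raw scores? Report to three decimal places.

coefficient alpha = 0.465

Σσ²ᵢ = 1.59² + 1.35² + 1.42² + 1.17² = 7.7359
Covariances σ_ij = r_ij · s_i · s_j:
  σ(Item 1,Item 2) = 0.29 × 1.59 × 1.35 = 0.6225
  σ(Item 1,Item 3) = 0.16 × 1.59 × 1.42 = 0.3612
  σ(Item 1,Item 4) = 0.19 × 1.59 × 1.17 = 0.3535
  σ(Item 2,Item 3) = 0.15 × 1.35 × 1.42 = 0.2876
  σ(Item 2,Item 4) = 0.20 × 1.35 × 1.17 = 0.3159
  σ(Item 3,Item 4) = 0.08 × 1.42 × 1.17 = 0.1329
σ²_T = Σσ²ᵢ + 2·Σσ_ij = 7.7359 + 2 × 2.0736 = 11.8831
α = (4/3)·(1 − 7.7359/11.8831) = 0.465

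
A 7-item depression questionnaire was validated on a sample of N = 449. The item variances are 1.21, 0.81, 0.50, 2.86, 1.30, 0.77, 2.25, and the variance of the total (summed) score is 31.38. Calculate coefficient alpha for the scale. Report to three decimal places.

α = 0.806

sum of item variances = 1.21 + 0.81 + 0.50 + 2.86 + 1.30 + 0.77 + 2.25 = 9.70
α = (k/(k−1))·(1 − sum of item variances/σ²_T) = (7/6)·(1 − 9.70/31.38) = 0.806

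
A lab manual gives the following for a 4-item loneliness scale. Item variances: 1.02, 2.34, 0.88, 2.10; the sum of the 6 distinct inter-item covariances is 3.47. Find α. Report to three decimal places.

Σσ²ᵢ = 1.02 + 2.34 + 0.88 + 2.10 = 6.34
Sum of distinct covariances = 3.47
total variance = Σσ²ᵢ + 2·Σcov = 6.34 + 2 × 3.47 = 13.28
α = (4/3)·(1 − 6.34/13.28) = 0.697

α = 0.697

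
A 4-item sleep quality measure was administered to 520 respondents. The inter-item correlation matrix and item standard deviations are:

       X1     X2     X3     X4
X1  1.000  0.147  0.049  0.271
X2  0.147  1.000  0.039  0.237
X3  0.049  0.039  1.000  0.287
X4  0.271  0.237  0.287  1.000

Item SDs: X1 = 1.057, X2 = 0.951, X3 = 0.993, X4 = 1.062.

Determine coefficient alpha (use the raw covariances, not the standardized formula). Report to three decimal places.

α = 0.458

Σσ²ᵢ = 1.057² + 0.951² + 0.993² + 1.062² = 4.1355
Covariances σ_ij = r_ij · s_i · s_j:
  σ(X1,X2) = 0.147 × 1.057 × 0.951 = 0.1478
  σ(X1,X3) = 0.049 × 1.057 × 0.993 = 0.0514
  σ(X1,X4) = 0.271 × 1.057 × 1.062 = 0.3042
  σ(X2,X3) = 0.039 × 0.951 × 0.993 = 0.0368
  σ(X2,X4) = 0.237 × 0.951 × 1.062 = 0.2394
  σ(X3,X4) = 0.287 × 0.993 × 1.062 = 0.3027
σ²_T = Σσ²ᵢ + 2·Σσ_ij = 4.1355 + 2 × 1.0823 = 6.3001
α = (4/3)·(1 − 4.1355/6.3001) = 0.458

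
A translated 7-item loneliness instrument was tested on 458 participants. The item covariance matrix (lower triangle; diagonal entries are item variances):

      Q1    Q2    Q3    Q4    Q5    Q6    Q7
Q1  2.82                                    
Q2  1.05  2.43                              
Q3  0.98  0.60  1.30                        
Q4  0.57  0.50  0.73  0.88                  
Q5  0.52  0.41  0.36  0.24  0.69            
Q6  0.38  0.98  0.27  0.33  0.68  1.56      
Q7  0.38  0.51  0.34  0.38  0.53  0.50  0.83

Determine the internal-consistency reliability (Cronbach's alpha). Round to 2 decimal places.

Σσ²ᵢ = 2.82 + 2.43 + 1.30 + 0.88 + 0.69 + 1.56 + 0.83 = 10.51
Sum of off-diagonal covariances = 11.24
σ²_T = 10.51 + 2 × 11.24 = 32.99
α = (k/(k−1))·(1 − Σσ²ᵢ/σ²_T) = (7/6)·(1 − 10.51/32.99) = 0.79

Cronbach's alpha = 0.79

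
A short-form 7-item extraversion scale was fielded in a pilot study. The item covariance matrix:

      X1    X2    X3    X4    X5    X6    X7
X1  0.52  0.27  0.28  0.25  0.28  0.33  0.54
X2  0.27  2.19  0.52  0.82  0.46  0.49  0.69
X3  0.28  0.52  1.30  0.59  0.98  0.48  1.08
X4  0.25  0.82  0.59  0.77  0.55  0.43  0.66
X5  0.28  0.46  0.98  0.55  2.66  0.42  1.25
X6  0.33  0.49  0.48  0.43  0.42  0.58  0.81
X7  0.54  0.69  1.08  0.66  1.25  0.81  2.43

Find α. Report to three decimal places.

α = 0.816

Σσᵢ² = 0.52 + 2.19 + 1.30 + 0.77 + 2.66 + 0.58 + 2.43 = 10.45
Sum of off-diagonal covariances = 12.18
σ²_total = 10.45 + 2 × 12.18 = 34.81
α = (k/(k−1))·(1 − Σσᵢ²/σ²_total) = (7/6)·(1 − 10.45/34.81) = 0.816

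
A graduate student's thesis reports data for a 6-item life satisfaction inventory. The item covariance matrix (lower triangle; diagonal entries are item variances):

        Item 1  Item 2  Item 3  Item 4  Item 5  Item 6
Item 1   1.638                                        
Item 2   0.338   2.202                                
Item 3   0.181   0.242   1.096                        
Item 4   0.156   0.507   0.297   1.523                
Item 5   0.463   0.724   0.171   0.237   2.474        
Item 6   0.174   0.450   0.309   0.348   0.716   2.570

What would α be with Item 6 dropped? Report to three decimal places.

α = 0.533

Remaining items: Item 1, Item 2, Item 3, Item 4, Item 5 (k = 5).
ΣVar(i) = 1.638 + 2.202 + 1.096 + 1.523 + 2.474 = 8.933
Var(T) = 8.933 + 2 × 3.316 = 15.565
α (item deleted) = (5/4)·(1 − 8.933/15.565) = 0.533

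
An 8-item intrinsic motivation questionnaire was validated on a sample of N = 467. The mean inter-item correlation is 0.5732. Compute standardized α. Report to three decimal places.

Standardized α = k·r̄ / (1 + (k−1)·r̄) = 8 × 0.5732 / (1 + 7 × 0.5732)
  = 4.5856 / 5.0124 = 0.915

α = 0.915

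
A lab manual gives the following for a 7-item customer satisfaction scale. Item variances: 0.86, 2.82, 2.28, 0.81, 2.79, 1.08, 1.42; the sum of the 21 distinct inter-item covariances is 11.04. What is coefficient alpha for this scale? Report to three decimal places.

α = 0.755

ΣVar(i) = 0.86 + 2.82 + 2.28 + 0.81 + 2.79 + 1.08 + 1.42 = 12.06
Sum of distinct covariances = 11.04
total variance = ΣVar(i) + 2·Σcov = 12.06 + 2 × 11.04 = 34.14
α = (7/6)·(1 − 12.06/34.14) = 0.755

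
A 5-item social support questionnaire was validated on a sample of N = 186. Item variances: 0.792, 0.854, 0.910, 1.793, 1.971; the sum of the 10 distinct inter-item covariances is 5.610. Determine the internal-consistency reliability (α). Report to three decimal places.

sum of item variances = 0.792 + 0.854 + 0.910 + 1.793 + 1.971 = 6.320
Sum of distinct covariances = 5.610
total variance = sum of item variances + 2·Σcov = 6.320 + 2 × 5.610 = 17.540
α = (5/4)·(1 − 6.320/17.540) = 0.800

α = 0.800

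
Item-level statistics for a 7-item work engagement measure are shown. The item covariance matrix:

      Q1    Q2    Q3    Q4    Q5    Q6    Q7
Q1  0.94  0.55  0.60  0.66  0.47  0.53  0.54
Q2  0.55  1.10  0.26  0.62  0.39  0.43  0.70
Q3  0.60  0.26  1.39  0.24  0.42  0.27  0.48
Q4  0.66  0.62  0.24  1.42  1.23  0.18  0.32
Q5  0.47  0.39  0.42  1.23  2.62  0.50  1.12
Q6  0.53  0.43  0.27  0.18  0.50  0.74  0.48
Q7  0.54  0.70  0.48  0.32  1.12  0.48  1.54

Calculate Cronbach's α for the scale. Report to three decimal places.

Cronbach's α = 0.808

ΣVar(i) = 0.94 + 1.10 + 1.39 + 1.42 + 2.62 + 0.74 + 1.54 = 9.75
Σ_{i<j} σ_ij = 10.99
σ²_total = 9.75 + 2 × 10.99 = 31.73
α = (k/(k−1))·(1 − ΣVar(i)/σ²_total) = (7/6)·(1 − 9.75/31.73) = 0.808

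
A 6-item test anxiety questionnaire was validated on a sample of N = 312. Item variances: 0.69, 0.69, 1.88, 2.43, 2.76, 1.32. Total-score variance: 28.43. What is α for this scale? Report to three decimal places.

α = 0.788

ΣVar(i) = 0.69 + 0.69 + 1.88 + 2.43 + 2.76 + 1.32 = 9.77
α = (k/(k−1))·(1 − ΣVar(i)/Var(T)) = (6/5)·(1 − 9.77/28.43) = 0.788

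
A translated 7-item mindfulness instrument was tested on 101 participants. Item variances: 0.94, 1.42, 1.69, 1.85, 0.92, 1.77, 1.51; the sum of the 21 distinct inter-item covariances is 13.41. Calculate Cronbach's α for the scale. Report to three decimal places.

α = 0.848

Σσᵢ² = 0.94 + 1.42 + 1.69 + 1.85 + 0.92 + 1.77 + 1.51 = 10.10
Sum of distinct covariances = 13.41
total variance = Σσᵢ² + 2·Σcov = 10.10 + 2 × 13.41 = 36.92
α = (7/6)·(1 − 10.10/36.92) = 0.848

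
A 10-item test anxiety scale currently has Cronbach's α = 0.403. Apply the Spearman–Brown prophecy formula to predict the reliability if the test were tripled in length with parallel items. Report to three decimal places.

predicted reliability = 0.669

Length factor m = 3
α' = m·α / (1 + (m−1)·α)
   = 3 × 0.403 / (1 + (3 − 1) × 0.403)
   = 1.2090 / 1.8060 = 0.669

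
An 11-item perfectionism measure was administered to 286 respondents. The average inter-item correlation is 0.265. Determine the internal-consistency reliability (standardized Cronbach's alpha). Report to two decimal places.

standardized Cronbach's alpha = 0.80

Standardized α = k·r̄ / (1 + (k−1)·r̄) = 11 × 0.265 / (1 + 10 × 0.265)
  = 2.9150 / 3.6500 = 0.80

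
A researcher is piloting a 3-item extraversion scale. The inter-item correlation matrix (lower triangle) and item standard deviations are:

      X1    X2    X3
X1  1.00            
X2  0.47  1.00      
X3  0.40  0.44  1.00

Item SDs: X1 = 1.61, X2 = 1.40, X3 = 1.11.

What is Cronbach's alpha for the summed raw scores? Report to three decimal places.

Σσ²ᵢ = 1.61² + 1.40² + 1.11² = 5.7842
Covariances σ_ij = r_ij · s_i · s_j:
  σ(X1,X2) = 0.47 × 1.61 × 1.40 = 1.0594
  σ(X1,X3) = 0.40 × 1.61 × 1.11 = 0.7148
  σ(X2,X3) = 0.44 × 1.40 × 1.11 = 0.6838
σ²_T = Σσ²ᵢ + 2·Σσ_ij = 5.7842 + 2 × 2.4580 = 10.7002
α = (3/2)·(1 − 5.7842/10.7002) = 0.689

α = 0.689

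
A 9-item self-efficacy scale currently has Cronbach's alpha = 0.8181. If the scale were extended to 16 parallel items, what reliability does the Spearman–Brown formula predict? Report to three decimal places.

Length factor m = 16/9 = 1.7778
α' = m·α / (1 + (m−1)·α)
   = 16/9 × 0.8181 / (1 + (16/9 − 1) × 0.8181)
   = 1.4544 / 1.6363 = 0.889

predicted reliability = 0.889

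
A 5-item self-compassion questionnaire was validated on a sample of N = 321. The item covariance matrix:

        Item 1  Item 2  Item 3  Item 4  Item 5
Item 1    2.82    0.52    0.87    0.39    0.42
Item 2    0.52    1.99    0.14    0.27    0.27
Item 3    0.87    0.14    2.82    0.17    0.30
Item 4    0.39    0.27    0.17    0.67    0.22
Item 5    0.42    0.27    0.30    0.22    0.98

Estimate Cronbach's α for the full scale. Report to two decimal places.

α = 0.54

ΣVar(i) = 2.82 + 1.99 + 2.82 + 0.67 + 0.98 = 9.28
Sum of off-diagonal covariances = 3.57
total variance = 9.28 + 2 × 3.57 = 16.42
α = (k/(k−1))·(1 − ΣVar(i)/total variance) = (5/4)·(1 − 9.28/16.42) = 0.54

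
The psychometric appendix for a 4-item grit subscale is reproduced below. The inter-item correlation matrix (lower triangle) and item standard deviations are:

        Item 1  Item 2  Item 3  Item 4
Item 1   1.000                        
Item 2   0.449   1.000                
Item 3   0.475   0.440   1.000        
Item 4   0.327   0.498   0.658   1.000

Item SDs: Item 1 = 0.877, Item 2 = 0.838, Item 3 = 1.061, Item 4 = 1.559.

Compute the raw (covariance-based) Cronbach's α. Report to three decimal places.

Σσ²ᵢ = 0.877² + 0.838² + 1.061² + 1.559² = 5.0276
Covariances σ_ij = r_ij · s_i · s_j:
  σ(Item 1,Item 2) = 0.449 × 0.877 × 0.838 = 0.3300
  σ(Item 1,Item 3) = 0.475 × 0.877 × 1.061 = 0.4420
  σ(Item 1,Item 4) = 0.327 × 0.877 × 1.559 = 0.4471
  σ(Item 2,Item 3) = 0.440 × 0.838 × 1.061 = 0.3912
  σ(Item 2,Item 4) = 0.498 × 0.838 × 1.559 = 0.6506
  σ(Item 3,Item 4) = 0.658 × 1.061 × 1.559 = 1.0884
σ²_T = Σσ²ᵢ + 2·Σσ_ij = 5.0276 + 2 × 3.3493 = 11.7262
α = (4/3)·(1 − 5.0276/11.7262) = 0.762

Cronbach's α = 0.762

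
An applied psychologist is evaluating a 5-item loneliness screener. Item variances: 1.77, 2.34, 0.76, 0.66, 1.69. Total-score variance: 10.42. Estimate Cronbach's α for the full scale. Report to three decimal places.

ΣVar(i) = 1.77 + 2.34 + 0.76 + 0.66 + 1.69 = 7.22
α = (k/(k−1))·(1 − ΣVar(i)/Var(T)) = (5/4)·(1 − 7.22/10.42) = 0.384

α = 0.384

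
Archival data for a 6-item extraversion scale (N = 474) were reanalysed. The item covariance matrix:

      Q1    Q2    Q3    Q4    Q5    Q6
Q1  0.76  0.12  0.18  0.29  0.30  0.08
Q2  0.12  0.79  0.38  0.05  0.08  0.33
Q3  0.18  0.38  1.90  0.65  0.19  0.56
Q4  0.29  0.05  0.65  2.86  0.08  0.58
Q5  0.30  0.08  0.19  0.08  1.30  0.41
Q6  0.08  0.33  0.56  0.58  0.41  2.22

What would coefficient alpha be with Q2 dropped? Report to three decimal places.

Remaining items: Q1, Q3, Q4, Q5, Q6 (k = 5).
Σσᵢ² = 0.76 + 1.90 + 2.86 + 1.30 + 2.22 = 9.04
σ²_total = 9.04 + 2 × 3.32 = 15.68
α (item deleted) = (5/4)·(1 − 9.04/15.68) = 0.529

coefficient alpha = 0.529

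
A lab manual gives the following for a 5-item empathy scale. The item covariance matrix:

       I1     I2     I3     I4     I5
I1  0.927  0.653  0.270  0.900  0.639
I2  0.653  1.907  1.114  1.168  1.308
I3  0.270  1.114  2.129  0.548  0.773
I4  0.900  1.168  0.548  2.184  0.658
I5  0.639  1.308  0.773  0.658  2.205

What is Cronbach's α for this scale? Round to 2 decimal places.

Cronbach's α = 0.79

sum of item variances = 0.927 + 1.907 + 2.129 + 2.184 + 2.205 = 9.352
Sum of the distinct covariances = 8.031
σ²_T = 9.352 + 2 × 8.031 = 25.414
α = (k/(k−1))·(1 − sum of item variances/σ²_T) = (5/4)·(1 − 9.352/25.414) = 0.79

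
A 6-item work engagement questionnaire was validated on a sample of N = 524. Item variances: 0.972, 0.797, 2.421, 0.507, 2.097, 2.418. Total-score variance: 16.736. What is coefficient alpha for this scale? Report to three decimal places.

α = 0.539

Σσ²ᵢ = 0.972 + 0.797 + 2.421 + 0.507 + 2.097 + 2.418 = 9.212
α = (k/(k−1))·(1 − Σσ²ᵢ/σ²_total) = (6/5)·(1 − 9.212/16.736) = 0.539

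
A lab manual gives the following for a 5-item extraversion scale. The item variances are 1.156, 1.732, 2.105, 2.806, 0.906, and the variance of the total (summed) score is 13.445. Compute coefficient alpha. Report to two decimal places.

α = 0.44

Σσᵢ² = 1.156 + 1.732 + 2.105 + 2.806 + 0.906 = 8.705
α = (k/(k−1))·(1 − Σσᵢ²/Var(T)) = (5/4)·(1 − 8.705/13.445) = 0.44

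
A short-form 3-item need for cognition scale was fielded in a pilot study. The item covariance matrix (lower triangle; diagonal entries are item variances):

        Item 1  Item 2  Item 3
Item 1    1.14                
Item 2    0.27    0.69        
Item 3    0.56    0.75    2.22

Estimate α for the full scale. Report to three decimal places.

α = 0.657

ΣVar(i) = 1.14 + 0.69 + 2.22 = 4.05
Σ_{i<j} σ_ij = 1.58
σ²_total = 4.05 + 2 × 1.58 = 7.21
α = (k/(k−1))·(1 − ΣVar(i)/σ²_total) = (3/2)·(1 − 4.05/7.21) = 0.657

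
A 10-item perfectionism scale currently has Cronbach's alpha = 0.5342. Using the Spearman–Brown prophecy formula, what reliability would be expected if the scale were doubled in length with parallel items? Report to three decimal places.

Length factor m = 2
α' = m·α / (1 + (m−1)·α)
   = 2 × 0.5342 / (1 + (2 − 1) × 0.5342)
   = 1.0684 / 1.5342 = 0.696

predicted reliability = 0.696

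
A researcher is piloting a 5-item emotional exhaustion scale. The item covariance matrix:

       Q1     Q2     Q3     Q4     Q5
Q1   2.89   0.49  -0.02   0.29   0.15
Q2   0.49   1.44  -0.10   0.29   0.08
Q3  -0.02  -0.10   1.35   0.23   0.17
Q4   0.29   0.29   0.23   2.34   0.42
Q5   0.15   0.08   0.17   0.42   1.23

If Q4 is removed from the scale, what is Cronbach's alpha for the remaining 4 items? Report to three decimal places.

Cronbach's alpha = 0.243

Remaining items: Q1, Q2, Q3, Q5 (k = 4).
Σσ²ᵢ = 2.89 + 1.44 + 1.35 + 1.23 = 6.91
total variance = 6.91 + 2 × 0.77 = 8.45
α (item deleted) = (4/3)·(1 − 6.91/8.45) = 0.243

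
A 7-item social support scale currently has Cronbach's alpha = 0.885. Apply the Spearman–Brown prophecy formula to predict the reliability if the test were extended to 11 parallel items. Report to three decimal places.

predicted reliability = 0.924

Length factor m = 11/7 = 1.5714
α' = m·α / (1 + (m−1)·α)
   = 11/7 × 0.885 / (1 + (11/7 − 1) × 0.885)
   = 1.3907 / 1.5057 = 0.924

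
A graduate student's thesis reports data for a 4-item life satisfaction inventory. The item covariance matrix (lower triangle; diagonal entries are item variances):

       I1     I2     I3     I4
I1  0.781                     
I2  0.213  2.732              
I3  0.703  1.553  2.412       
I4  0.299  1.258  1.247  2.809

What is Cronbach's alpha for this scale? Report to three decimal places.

α = 0.729

Σσ²ᵢ = 0.781 + 2.732 + 2.412 + 2.809 = 8.734
Sum of the distinct covariances = 5.273
Var(T) = 8.734 + 2 × 5.273 = 19.280
α = (k/(k−1))·(1 − Σσ²ᵢ/Var(T)) = (4/3)·(1 − 8.734/19.280) = 0.729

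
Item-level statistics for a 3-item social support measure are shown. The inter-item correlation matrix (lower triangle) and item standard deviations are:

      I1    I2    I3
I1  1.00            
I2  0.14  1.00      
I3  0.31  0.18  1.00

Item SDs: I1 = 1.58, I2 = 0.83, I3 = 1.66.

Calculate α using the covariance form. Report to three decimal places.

α = 0.443

Σσ²ᵢ = 1.58² + 0.83² + 1.66² = 5.9409
Covariances σ_ij = r_ij · s_i · s_j:
  σ(I1,I2) = 0.14 × 1.58 × 0.83 = 0.1836
  σ(I1,I3) = 0.31 × 1.58 × 1.66 = 0.8131
  σ(I2,I3) = 0.18 × 0.83 × 1.66 = 0.2480
σ²_T = Σσ²ᵢ + 2·Σσ_ij = 5.9409 + 2 × 1.2447 = 8.4303
α = (3/2)·(1 − 5.9409/8.4303) = 0.443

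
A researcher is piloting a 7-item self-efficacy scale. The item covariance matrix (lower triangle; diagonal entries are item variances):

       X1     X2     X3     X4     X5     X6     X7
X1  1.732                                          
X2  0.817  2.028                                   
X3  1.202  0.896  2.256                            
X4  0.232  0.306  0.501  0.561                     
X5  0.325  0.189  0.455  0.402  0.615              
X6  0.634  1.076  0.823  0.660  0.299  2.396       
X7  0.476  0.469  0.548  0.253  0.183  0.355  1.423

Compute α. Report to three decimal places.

sum of item variances = 1.732 + 2.028 + 2.256 + 0.561 + 0.615 + 2.396 + 1.423 = 11.011
Sum of the distinct covariances = 11.101
σ²_total = 11.011 + 2 × 11.101 = 33.213
α = (k/(k−1))·(1 − sum of item variances/σ²_total) = (7/6)·(1 − 11.011/33.213) = 0.780

α = 0.780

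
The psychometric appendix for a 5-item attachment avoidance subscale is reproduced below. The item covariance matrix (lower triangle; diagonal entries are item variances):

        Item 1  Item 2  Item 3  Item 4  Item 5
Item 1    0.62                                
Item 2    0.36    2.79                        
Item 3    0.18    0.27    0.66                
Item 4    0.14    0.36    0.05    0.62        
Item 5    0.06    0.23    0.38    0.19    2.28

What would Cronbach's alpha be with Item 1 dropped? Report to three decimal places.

Remaining items: Item 2, Item 3, Item 4, Item 5 (k = 4).
ΣVar(i) = 2.79 + 0.66 + 0.62 + 2.28 = 6.35
σ²_T = 6.35 + 2 × 1.48 = 9.31
α (item deleted) = (4/3)·(1 − 6.35/9.31) = 0.424

Cronbach's alpha = 0.424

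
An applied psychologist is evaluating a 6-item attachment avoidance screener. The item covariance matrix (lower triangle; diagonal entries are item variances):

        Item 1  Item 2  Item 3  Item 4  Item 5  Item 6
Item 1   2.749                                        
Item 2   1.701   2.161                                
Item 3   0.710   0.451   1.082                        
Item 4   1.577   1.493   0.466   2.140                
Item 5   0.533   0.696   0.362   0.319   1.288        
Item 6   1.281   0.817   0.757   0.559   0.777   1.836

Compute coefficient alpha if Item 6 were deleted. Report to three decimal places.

α = 0.798

Remaining items: Item 1, Item 2, Item 3, Item 4, Item 5 (k = 5).
Σσ²ᵢ = 2.749 + 2.161 + 1.082 + 2.140 + 1.288 = 9.420
σ²_T = 9.420 + 2 × 8.308 = 26.036
α (item deleted) = (5/4)·(1 − 9.420/26.036) = 0.798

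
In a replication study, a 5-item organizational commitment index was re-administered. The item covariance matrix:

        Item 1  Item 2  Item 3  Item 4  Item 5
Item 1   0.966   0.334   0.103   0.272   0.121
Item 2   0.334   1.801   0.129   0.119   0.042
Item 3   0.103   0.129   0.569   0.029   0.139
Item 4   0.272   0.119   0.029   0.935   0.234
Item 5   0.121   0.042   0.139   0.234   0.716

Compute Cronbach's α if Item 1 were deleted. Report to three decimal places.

Remaining items: Item 2, Item 3, Item 4, Item 5 (k = 4).
sum of item variances = 1.801 + 0.569 + 0.935 + 0.716 = 4.021
total variance = 4.021 + 2 × 0.692 = 5.405
α (item deleted) = (4/3)·(1 − 4.021/5.405) = 0.341

α = 0.341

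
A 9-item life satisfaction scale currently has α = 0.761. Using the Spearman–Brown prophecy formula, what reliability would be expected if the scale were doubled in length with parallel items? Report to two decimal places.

Length factor m = 2
α' = m·α / (1 + (m−1)·α)
   = 2 × 0.761 / (1 + (2 − 1) × 0.761)
   = 1.5220 / 1.7610 = 0.86

predicted reliability = 0.86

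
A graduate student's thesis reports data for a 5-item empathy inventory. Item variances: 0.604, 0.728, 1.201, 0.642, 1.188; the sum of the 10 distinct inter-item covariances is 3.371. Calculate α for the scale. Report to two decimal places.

ΣVar(i) = 0.604 + 0.728 + 1.201 + 0.642 + 1.188 = 4.363
Sum of distinct covariances = 3.371
Var(T) = ΣVar(i) + 2·Σcov = 4.363 + 2 × 3.371 = 11.105
α = (5/4)·(1 − 4.363/11.105) = 0.76

α = 0.76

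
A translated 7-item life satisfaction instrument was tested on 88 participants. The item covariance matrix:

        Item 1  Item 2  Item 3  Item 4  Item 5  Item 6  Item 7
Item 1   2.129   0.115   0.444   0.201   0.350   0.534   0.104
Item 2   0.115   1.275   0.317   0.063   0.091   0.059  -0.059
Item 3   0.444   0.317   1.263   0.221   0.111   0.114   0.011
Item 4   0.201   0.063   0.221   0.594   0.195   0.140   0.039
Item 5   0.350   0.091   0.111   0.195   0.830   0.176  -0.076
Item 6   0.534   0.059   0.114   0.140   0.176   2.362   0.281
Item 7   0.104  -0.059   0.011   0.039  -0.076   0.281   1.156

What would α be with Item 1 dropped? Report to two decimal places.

Remaining items: Item 2, Item 3, Item 4, Item 5, Item 6, Item 7 (k = 6).
Σσ²ᵢ = 1.275 + 1.263 + 0.594 + 0.830 + 2.362 + 1.156 = 7.480
Var(T) = 7.480 + 2 × 1.683 = 10.846
α (item deleted) = (6/5)·(1 − 7.480/10.846) = 0.37

α = 0.37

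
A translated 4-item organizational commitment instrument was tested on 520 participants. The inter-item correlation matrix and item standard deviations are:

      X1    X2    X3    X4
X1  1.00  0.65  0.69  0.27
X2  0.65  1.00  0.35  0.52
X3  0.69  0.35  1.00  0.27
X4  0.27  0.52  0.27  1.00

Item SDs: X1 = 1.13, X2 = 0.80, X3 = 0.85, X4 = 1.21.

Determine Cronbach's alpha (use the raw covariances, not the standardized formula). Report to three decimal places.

Σσ²ᵢ = 1.13² + 0.80² + 0.85² + 1.21² = 4.1035
Covariances σ_ij = r_ij · s_i · s_j:
  σ(X1,X2) = 0.65 × 1.13 × 0.80 = 0.5876
  σ(X1,X3) = 0.69 × 1.13 × 0.85 = 0.6627
  σ(X1,X4) = 0.27 × 1.13 × 1.21 = 0.3692
  σ(X2,X3) = 0.35 × 0.80 × 0.85 = 0.2380
  σ(X2,X4) = 0.52 × 0.80 × 1.21 = 0.5034
  σ(X3,X4) = 0.27 × 0.85 × 1.21 = 0.2777
σ²_T = Σσ²ᵢ + 2·Σσ_ij = 4.1035 + 2 × 2.6386 = 9.3807
α = (4/3)·(1 − 4.1035/9.3807) = 0.750

Cronbach's alpha = 0.750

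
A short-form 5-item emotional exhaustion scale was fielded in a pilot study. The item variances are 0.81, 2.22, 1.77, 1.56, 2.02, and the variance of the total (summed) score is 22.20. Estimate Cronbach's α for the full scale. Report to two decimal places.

α = 0.78

Σσ²ᵢ = 0.81 + 2.22 + 1.77 + 1.56 + 2.02 = 8.38
α = (k/(k−1))·(1 − Σσ²ᵢ/σ²_T) = (5/4)·(1 − 8.38/22.20) = 0.78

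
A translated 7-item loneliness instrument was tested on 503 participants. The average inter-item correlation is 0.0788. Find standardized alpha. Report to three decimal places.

Standardized α = k·r̄ / (1 + (k−1)·r̄) = 7 × 0.0788 / (1 + 6 × 0.0788)
  = 0.5516 / 1.4728 = 0.375

standardized alpha = 0.375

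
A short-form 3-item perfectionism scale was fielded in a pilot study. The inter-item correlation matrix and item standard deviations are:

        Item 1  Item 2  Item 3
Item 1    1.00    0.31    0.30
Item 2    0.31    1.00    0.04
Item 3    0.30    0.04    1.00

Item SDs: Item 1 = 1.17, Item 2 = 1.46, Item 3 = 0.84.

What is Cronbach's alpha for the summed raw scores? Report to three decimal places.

Σσ²ᵢ = 1.17² + 1.46² + 0.84² = 4.2061
Covariances σ_ij = r_ij · s_i · s_j:
  σ(Item 1,Item 2) = 0.31 × 1.17 × 1.46 = 0.5295
  σ(Item 1,Item 3) = 0.30 × 1.17 × 0.84 = 0.2948
  σ(Item 2,Item 3) = 0.04 × 1.46 × 0.84 = 0.0491
σ²_T = Σσ²ᵢ + 2·Σσ_ij = 4.2061 + 2 × 0.8734 = 5.9529
α = (3/2)·(1 − 4.2061/5.9529) = 0.440

Cronbach's alpha = 0.440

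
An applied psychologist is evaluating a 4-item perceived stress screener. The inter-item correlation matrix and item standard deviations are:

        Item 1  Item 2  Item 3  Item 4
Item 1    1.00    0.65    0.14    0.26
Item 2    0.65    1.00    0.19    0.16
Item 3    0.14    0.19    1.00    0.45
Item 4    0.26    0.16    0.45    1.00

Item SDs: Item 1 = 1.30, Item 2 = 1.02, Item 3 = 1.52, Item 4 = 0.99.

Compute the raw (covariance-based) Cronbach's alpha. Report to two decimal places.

α = 0.62

Σσ²ᵢ = 1.30² + 1.02² + 1.52² + 0.99² = 6.0209
Covariances σ_ij = r_ij · s_i · s_j:
  σ(Item 1,Item 2) = 0.65 × 1.30 × 1.02 = 0.8619
  σ(Item 1,Item 3) = 0.14 × 1.30 × 1.52 = 0.2766
  σ(Item 1,Item 4) = 0.26 × 1.30 × 0.99 = 0.3346
  σ(Item 2,Item 3) = 0.19 × 1.02 × 1.52 = 0.2946
  σ(Item 2,Item 4) = 0.16 × 1.02 × 0.99 = 0.1616
  σ(Item 3,Item 4) = 0.45 × 1.52 × 0.99 = 0.6772
σ²_T = Σσ²ᵢ + 2·Σσ_ij = 6.0209 + 2 × 2.6065 = 11.2339
α = (4/3)·(1 − 6.0209/11.2339) = 0.62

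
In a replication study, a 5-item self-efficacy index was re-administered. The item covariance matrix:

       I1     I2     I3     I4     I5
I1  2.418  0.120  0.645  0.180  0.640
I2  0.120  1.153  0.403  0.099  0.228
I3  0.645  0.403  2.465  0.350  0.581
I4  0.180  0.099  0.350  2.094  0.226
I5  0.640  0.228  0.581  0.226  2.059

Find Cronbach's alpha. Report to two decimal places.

Cronbach's alpha = 0.51

ΣVar(i) = 2.418 + 1.153 + 2.465 + 2.094 + 2.059 = 10.189
Sum of off-diagonal covariances = 3.472
σ²_total = 10.189 + 2 × 3.472 = 17.133
α = (k/(k−1))·(1 − ΣVar(i)/σ²_total) = (5/4)·(1 − 10.189/17.133) = 0.51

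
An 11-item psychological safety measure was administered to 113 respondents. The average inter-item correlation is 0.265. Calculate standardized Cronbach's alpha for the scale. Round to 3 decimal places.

standardized Cronbach's alpha = 0.799

Standardized α = k·r̄ / (1 + (k−1)·r̄) = 11 × 0.265 / (1 + 10 × 0.265)
  = 2.9150 / 3.6500 = 0.799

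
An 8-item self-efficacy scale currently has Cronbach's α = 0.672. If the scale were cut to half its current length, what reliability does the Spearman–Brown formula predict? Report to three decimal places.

Length factor m = 1/2
α' = m·α / (1 − (1−m)·α)
   = 1/2 × 0.672 / (1 − (1 − 1/2) × 0.672)
   = 0.3360 / 0.6640 = 0.506

predicted reliability = 0.506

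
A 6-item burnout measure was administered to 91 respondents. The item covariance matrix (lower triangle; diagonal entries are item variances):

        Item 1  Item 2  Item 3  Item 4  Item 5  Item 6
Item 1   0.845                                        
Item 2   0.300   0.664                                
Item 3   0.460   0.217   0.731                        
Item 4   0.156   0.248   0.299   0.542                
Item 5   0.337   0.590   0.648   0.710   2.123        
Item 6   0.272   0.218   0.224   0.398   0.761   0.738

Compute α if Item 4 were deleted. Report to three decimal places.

Remaining items: Item 1, Item 2, Item 3, Item 5, Item 6 (k = 5).
Σσᵢ² = 0.845 + 0.664 + 0.731 + 2.123 + 0.738 = 5.101
σ²_total = 5.101 + 2 × 4.027 = 13.155
α (item deleted) = (5/4)·(1 − 5.101/13.155) = 0.765

α = 0.765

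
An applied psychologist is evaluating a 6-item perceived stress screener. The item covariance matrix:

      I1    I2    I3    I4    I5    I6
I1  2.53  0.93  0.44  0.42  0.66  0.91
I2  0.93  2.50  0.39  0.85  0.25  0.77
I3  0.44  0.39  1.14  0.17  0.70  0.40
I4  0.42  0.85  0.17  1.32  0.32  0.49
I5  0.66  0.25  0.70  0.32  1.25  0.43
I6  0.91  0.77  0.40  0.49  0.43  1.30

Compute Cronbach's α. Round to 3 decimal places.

Cronbach's α = 0.742

sum of item variances = 2.53 + 2.50 + 1.14 + 1.32 + 1.25 + 1.30 = 10.04
Σ_{i<j} σ_ij = 8.13
σ²_T = 10.04 + 2 × 8.13 = 26.30
α = (k/(k−1))·(1 − sum of item variances/σ²_T) = (6/5)·(1 − 10.04/26.30) = 0.742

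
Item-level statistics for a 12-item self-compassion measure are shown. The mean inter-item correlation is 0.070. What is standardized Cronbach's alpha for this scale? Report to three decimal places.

Standardized α = k·r̄ / (1 + (k−1)·r̄) = 12 × 0.070 / (1 + 11 × 0.070)
  = 0.8400 / 1.7700 = 0.475

α = 0.475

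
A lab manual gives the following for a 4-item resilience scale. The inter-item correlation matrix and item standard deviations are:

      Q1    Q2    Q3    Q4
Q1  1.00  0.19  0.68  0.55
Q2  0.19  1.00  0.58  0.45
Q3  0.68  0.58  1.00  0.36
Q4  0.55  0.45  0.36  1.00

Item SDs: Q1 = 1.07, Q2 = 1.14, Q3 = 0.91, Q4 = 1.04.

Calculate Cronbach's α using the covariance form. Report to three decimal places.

Σσ²ᵢ = 1.07² + 1.14² + 0.91² + 1.04² = 4.3542
Covariances σ_ij = r_ij · s_i · s_j:
  σ(Q1,Q2) = 0.19 × 1.07 × 1.14 = 0.2318
  σ(Q1,Q3) = 0.68 × 1.07 × 0.91 = 0.6621
  σ(Q1,Q4) = 0.55 × 1.07 × 1.04 = 0.6120
  σ(Q2,Q3) = 0.58 × 1.14 × 0.91 = 0.6017
  σ(Q2,Q4) = 0.45 × 1.14 × 1.04 = 0.5335
  σ(Q3,Q4) = 0.36 × 0.91 × 1.04 = 0.3407
σ²_T = Σσ²ᵢ + 2·Σσ_ij = 4.3542 + 2 × 2.9818 = 10.3178
α = (4/3)·(1 − 4.3542/10.3178) = 0.771

α = 0.771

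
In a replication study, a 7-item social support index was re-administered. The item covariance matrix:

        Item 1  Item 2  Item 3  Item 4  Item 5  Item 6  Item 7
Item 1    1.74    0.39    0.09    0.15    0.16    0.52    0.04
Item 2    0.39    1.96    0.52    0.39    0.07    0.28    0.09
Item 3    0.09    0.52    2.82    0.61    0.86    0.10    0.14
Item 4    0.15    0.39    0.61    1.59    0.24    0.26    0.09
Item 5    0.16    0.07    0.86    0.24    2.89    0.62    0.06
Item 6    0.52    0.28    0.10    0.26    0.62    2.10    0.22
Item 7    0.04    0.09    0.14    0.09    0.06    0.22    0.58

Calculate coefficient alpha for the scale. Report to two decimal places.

α = 0.54

sum of item variances = 1.74 + 1.96 + 2.82 + 1.59 + 2.89 + 2.10 + 0.58 = 13.68
Σ_{i<j} σ_ij = 5.90
σ²_T = 13.68 + 2 × 5.90 = 25.48
α = (k/(k−1))·(1 − sum of item variances/σ²_T) = (7/6)·(1 − 13.68/25.48) = 0.54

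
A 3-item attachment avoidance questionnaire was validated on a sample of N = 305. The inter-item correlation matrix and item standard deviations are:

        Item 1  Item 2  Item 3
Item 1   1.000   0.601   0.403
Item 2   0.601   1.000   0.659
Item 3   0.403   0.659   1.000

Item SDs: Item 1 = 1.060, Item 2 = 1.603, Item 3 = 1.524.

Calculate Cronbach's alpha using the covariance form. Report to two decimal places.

Cronbach's alpha = 0.78

Σσ²ᵢ = 1.060² + 1.603² + 1.524² = 6.0158
Covariances σ_ij = r_ij · s_i · s_j:
  σ(Item 1,Item 2) = 0.601 × 1.060 × 1.603 = 1.0212
  σ(Item 1,Item 3) = 0.403 × 1.060 × 1.524 = 0.6510
  σ(Item 2,Item 3) = 0.659 × 1.603 × 1.524 = 1.6099
σ²_T = Σσ²ᵢ + 2·Σσ_ij = 6.0158 + 2 × 3.2821 = 12.5800
α = (3/2)·(1 − 6.0158/12.5800) = 0.78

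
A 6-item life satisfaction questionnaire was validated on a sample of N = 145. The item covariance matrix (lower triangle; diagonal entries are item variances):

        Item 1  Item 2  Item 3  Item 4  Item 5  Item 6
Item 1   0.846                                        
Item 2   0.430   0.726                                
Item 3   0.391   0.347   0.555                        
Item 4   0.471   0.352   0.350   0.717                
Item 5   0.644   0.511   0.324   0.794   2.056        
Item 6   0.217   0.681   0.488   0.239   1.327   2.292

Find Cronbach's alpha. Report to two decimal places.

Cronbach's alpha = 0.81

sum of item variances = 0.846 + 0.726 + 0.555 + 0.717 + 2.056 + 2.292 = 7.192
Sum of off-diagonal covariances = 7.566
σ²_T = 7.192 + 2 × 7.566 = 22.324
α = (k/(k−1))·(1 − sum of item variances/σ²_T) = (6/5)·(1 − 7.192/22.324) = 0.81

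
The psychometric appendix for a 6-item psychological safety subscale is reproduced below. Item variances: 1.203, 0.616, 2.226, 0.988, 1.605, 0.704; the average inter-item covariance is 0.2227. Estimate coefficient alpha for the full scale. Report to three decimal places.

Σσ²ᵢ = 1.203 + 0.616 + 2.226 + 0.988 + 1.605 + 0.704 = 7.342
Sum of the 15 distinct covariances = 15 × 0.2227 = 3.3405
total variance = Σσ²ᵢ + 2·Σcov = 7.342 + 2 × 3.3405 = 14.0230
α = (6/5)·(1 − 7.342/14.0230) = 0.572

α = 0.572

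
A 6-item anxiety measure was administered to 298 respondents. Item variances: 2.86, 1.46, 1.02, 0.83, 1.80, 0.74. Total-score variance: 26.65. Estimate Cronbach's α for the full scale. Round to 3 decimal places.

ΣVar(i) = 2.86 + 1.46 + 1.02 + 0.83 + 1.80 + 0.74 = 8.71
α = (k/(k−1))·(1 − ΣVar(i)/σ²_T) = (6/5)·(1 − 8.71/26.65) = 0.808

Cronbach's α = 0.808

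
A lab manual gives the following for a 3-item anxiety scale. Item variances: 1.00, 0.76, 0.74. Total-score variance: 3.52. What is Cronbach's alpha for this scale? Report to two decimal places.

Cronbach's alpha = 0.43

sum of item variances = 1.00 + 0.76 + 0.74 = 2.50
α = (k/(k−1))·(1 − sum of item variances/total variance) = (3/2)·(1 − 2.50/3.52) = 0.43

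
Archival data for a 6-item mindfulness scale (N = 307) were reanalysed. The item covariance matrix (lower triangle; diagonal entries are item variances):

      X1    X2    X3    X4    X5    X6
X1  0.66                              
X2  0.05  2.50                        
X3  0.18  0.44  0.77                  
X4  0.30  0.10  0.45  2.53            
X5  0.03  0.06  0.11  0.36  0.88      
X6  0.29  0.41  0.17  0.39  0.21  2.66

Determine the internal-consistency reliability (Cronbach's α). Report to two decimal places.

Σσ²ᵢ = 0.66 + 2.50 + 0.77 + 2.53 + 0.88 + 2.66 = 10.00
Sum of the distinct covariances = 3.55
total variance = 10.00 + 2 × 3.55 = 17.10
α = (k/(k−1))·(1 − Σσ²ᵢ/total variance) = (6/5)·(1 − 10.00/17.10) = 0.50

Cronbach's α = 0.50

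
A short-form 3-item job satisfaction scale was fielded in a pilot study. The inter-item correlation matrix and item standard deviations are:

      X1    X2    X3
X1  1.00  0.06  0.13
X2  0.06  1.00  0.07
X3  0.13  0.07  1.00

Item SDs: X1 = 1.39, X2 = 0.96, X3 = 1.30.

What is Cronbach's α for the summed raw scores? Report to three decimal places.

Σσ²ᵢ = 1.39² + 0.96² + 1.30² = 4.5437
Covariances σ_ij = r_ij · s_i · s_j:
  σ(X1,X2) = 0.06 × 1.39 × 0.96 = 0.0801
  σ(X1,X3) = 0.13 × 1.39 × 1.30 = 0.2349
  σ(X2,X3) = 0.07 × 0.96 × 1.30 = 0.0874
σ²_T = Σσ²ᵢ + 2·Σσ_ij = 4.5437 + 2 × 0.4024 = 5.3485
α = (3/2)·(1 − 4.5437/5.3485) = 0.226

Cronbach's α = 0.226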